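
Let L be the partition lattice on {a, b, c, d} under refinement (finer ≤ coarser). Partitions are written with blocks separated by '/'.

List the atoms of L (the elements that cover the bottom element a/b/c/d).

The atoms are exactly the elements that cover a/b/c/d: a/b/cd, a/bc/d, a/bd/c, ab/c/d, ac/b/d, ad/b/c.

a/b/cd, a/bc/d, a/bd/c, ab/c/d, ac/b/d, ad/b/c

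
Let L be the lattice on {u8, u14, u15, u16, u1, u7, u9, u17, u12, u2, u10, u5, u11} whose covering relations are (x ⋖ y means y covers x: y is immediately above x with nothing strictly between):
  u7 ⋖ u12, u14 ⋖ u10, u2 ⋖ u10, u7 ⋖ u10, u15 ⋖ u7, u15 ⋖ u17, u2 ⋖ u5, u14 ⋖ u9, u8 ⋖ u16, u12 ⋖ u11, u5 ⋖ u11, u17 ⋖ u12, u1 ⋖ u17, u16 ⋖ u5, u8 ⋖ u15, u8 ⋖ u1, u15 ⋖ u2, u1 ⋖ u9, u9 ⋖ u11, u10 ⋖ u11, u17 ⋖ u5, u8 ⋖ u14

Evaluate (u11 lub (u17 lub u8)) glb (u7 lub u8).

u17 ∨ u8 = u17
u11 ∨ u17 = u11
u7 ∨ u8 = u7
u11 ∧ u7 = u7

u7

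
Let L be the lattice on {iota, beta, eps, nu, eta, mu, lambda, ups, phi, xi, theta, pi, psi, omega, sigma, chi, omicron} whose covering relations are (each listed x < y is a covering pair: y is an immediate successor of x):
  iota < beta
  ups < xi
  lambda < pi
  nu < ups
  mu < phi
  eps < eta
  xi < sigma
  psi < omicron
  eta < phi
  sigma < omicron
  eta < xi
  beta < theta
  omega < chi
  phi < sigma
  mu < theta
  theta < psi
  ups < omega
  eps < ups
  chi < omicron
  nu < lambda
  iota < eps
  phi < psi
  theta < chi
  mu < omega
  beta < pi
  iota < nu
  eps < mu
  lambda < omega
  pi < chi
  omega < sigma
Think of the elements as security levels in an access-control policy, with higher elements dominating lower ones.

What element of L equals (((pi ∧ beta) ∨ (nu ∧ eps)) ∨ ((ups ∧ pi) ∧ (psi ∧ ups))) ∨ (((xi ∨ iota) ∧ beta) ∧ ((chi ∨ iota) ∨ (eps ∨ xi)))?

pi ∧ beta = beta
nu ∧ eps = iota
beta ∨ iota = beta
ups ∧ pi = nu
psi ∧ ups = eps
nu ∧ eps = iota
beta ∨ iota = beta
xi ∨ iota = xi
xi ∧ beta = iota
chi ∨ iota = chi
eps ∨ xi = xi
chi ∨ xi = omicron
iota ∧ omicron = iota
beta ∨ iota = beta

beta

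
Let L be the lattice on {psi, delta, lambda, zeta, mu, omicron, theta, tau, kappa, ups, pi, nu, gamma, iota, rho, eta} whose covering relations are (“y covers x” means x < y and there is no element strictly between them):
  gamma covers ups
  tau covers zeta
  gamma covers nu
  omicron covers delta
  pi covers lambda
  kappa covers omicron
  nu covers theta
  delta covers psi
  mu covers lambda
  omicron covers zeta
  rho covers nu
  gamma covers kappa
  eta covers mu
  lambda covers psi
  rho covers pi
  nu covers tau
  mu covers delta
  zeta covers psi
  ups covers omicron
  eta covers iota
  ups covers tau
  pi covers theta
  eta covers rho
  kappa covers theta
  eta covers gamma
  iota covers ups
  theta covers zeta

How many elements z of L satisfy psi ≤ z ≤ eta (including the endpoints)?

The interval [psi, eta] = {delta, eta, gamma, iota, kappa, lambda, mu, nu, omicron, pi, psi, rho, tau, theta, ups, zeta}, which has 16 elements.

16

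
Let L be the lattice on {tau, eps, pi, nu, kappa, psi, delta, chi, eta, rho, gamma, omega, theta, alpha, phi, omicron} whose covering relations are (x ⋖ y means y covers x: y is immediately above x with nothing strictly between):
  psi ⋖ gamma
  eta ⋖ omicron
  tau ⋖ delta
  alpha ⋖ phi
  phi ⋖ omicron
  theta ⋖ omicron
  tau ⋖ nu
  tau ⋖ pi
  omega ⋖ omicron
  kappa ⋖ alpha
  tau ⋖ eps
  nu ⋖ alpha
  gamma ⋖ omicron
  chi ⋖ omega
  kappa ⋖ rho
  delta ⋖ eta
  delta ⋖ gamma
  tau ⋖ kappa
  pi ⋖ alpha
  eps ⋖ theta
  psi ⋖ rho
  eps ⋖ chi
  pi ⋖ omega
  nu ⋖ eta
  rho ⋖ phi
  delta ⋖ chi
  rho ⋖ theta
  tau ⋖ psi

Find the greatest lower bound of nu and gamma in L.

Common lower bounds of {nu, gamma}: tau.
The greatest among these is tau.

tau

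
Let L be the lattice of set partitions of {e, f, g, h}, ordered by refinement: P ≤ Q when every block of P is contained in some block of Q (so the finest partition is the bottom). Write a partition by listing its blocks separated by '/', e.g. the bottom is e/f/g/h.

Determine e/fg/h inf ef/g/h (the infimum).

e/f/g/h

The meet (common refinement) of e/fg/h and ef/g/h intersects blocks pairwise, giving e/f/g/h.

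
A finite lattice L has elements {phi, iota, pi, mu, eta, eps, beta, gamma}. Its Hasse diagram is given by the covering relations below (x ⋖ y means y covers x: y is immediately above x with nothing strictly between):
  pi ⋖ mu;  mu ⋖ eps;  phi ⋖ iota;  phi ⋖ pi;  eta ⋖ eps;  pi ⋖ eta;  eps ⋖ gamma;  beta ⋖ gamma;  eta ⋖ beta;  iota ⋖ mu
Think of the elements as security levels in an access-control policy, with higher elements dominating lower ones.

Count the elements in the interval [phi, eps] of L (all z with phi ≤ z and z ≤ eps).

The interval [phi, eps] = {eps, eta, iota, mu, phi, pi}, which has 6 elements.

6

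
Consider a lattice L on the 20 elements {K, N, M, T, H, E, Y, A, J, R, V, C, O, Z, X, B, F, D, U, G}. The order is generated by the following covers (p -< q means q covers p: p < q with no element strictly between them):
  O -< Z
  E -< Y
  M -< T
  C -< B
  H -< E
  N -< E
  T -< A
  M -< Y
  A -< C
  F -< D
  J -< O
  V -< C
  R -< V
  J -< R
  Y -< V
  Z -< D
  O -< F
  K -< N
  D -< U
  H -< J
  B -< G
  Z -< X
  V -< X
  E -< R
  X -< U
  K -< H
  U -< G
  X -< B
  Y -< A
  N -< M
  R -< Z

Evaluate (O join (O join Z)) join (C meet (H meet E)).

Z

O ∨ Z = Z
O ∨ Z = Z
H ∧ E = H
C ∧ H = H
Z ∨ H = Z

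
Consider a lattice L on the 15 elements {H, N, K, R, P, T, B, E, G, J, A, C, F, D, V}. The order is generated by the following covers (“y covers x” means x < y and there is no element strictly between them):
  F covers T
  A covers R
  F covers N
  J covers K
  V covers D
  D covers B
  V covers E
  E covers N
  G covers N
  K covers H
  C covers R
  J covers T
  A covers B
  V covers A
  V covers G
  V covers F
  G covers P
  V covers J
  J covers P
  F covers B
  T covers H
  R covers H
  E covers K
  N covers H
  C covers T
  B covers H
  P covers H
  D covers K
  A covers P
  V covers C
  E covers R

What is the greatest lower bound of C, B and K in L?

H

Common lower bounds of {C, B, K}: H.
The greatest among these is H.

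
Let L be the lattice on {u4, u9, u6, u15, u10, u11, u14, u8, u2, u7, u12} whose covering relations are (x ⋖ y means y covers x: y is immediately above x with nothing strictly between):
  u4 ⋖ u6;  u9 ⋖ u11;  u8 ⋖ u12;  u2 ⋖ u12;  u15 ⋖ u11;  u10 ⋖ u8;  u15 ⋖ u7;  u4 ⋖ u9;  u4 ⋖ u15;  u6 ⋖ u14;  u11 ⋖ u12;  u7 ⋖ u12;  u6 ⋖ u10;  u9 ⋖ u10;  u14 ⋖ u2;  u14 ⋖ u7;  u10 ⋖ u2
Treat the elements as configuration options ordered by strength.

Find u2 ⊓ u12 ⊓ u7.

u14

Common lower bounds of {u2, u12, u7}: u14, u4, u6.
The greatest among these is u14.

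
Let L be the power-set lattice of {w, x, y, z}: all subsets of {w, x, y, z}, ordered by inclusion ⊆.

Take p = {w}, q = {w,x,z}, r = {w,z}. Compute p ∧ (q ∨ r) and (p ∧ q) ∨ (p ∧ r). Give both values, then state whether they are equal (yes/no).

{w}; {w}; yes

q ∨ r = {w,x,z}, so p ∧ (q ∨ r) = {w} ∧ {w,x,z} = {w}.
p ∧ q = {w} and p ∧ r = {w}, so (p ∧ q) ∨ (p ∧ r) = {w} ∨ {w} = {w}.
Equal: yes.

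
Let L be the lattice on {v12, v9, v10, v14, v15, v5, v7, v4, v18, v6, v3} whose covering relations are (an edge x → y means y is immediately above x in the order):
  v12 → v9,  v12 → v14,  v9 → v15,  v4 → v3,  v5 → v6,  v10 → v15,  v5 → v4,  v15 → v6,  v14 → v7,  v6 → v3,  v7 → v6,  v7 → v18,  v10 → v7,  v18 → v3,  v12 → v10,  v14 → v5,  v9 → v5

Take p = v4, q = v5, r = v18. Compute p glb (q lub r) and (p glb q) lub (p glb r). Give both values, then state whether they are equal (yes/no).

v4; v5; no

q lub r = v3, so p glb (q lub r) = v4 glb v3 = v4.
p glb q = v5 and p glb r = v14, so (p glb q) lub (p glb r) = v5 lub v14 = v5.
Equal: no.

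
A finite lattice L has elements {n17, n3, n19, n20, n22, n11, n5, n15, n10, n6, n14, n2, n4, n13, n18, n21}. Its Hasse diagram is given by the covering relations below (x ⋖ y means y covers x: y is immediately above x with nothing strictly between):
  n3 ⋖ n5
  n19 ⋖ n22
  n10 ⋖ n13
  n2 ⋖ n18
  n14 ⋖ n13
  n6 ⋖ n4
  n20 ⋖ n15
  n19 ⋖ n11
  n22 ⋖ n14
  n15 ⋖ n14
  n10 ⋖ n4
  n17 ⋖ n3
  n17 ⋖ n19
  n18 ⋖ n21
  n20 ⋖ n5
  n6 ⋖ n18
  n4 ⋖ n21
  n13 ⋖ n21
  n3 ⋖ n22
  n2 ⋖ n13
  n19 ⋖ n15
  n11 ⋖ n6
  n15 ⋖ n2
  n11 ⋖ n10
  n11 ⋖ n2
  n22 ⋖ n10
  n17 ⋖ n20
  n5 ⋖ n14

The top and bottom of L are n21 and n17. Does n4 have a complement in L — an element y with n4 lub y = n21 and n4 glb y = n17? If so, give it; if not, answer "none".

n20

Need y with n4 ∨ y = n21 and n4 ∧ y = n17.
Checking each element gives: n20.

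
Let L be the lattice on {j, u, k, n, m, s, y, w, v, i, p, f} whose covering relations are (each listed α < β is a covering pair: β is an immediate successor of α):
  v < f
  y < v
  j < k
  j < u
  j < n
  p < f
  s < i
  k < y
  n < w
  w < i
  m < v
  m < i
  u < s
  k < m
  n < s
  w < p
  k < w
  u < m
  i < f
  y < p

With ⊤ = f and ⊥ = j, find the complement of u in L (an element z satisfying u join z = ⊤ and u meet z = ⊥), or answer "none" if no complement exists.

Need z with u ∨ z = f and u ∧ z = j.
Checking each element gives: p.

p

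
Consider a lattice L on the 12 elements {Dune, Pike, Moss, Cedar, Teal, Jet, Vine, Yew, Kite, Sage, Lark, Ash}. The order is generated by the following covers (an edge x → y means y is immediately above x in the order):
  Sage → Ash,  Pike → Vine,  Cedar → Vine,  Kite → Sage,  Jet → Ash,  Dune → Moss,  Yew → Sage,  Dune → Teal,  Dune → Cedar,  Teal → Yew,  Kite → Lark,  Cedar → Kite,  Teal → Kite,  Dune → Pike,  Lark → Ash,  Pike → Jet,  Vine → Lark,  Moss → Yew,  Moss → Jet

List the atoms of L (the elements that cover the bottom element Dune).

The atoms are exactly the elements that cover Dune: Cedar, Moss, Pike, Teal.

Cedar, Moss, Pike, Teal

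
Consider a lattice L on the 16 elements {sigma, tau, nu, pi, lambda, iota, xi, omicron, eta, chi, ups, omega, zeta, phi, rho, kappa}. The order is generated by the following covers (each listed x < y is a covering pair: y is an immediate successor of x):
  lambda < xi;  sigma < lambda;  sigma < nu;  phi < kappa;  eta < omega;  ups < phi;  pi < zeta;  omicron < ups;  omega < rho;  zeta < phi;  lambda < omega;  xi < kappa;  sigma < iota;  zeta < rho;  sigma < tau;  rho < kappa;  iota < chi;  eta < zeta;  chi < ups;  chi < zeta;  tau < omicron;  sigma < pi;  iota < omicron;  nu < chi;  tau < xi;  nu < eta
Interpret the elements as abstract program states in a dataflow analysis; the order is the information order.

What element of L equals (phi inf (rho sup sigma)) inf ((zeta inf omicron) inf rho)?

rho ∨ sigma = rho
phi ∧ rho = zeta
zeta ∧ omicron = iota
iota ∧ rho = iota
zeta ∧ iota = iota

iota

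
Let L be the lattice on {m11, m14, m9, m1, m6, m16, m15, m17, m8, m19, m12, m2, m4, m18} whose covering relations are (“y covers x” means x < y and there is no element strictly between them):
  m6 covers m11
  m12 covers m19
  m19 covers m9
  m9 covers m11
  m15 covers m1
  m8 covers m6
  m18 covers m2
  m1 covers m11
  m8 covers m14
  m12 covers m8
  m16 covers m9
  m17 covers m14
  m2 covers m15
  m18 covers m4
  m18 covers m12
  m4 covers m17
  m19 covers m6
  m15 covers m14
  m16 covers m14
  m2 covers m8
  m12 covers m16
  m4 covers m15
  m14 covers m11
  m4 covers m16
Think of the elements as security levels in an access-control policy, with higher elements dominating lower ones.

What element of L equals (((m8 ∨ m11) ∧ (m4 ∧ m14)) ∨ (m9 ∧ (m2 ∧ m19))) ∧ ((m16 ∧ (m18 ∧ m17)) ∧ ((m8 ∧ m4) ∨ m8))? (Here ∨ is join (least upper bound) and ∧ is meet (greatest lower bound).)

m14

m8 ∨ m11 = m8
m4 ∧ m14 = m14
m8 ∧ m14 = m14
m2 ∧ m19 = m6
m9 ∧ m6 = m11
m14 ∨ m11 = m14
m18 ∧ m17 = m17
m16 ∧ m17 = m14
m8 ∧ m4 = m14
m14 ∨ m8 = m8
m14 ∧ m8 = m14
m14 ∧ m14 = m14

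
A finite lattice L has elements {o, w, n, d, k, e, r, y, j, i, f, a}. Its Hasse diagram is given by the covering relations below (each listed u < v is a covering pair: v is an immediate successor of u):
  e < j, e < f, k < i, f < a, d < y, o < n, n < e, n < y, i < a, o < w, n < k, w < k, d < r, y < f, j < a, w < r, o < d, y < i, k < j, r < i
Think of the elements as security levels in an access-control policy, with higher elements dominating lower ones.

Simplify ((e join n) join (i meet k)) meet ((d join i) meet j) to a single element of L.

e ∨ n = e
i ∧ k = k
e ∨ k = j
d ∨ i = i
i ∧ j = k
j ∧ k = k

k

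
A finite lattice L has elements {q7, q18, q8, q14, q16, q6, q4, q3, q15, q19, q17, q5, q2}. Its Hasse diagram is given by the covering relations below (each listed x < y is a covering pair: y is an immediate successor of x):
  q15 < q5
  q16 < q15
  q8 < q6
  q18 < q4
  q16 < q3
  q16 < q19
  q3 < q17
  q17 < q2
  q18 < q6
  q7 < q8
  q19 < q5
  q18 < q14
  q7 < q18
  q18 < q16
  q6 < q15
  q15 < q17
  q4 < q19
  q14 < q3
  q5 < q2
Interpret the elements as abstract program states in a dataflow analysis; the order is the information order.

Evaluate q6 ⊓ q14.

q6 ∧ q14 = q18

q18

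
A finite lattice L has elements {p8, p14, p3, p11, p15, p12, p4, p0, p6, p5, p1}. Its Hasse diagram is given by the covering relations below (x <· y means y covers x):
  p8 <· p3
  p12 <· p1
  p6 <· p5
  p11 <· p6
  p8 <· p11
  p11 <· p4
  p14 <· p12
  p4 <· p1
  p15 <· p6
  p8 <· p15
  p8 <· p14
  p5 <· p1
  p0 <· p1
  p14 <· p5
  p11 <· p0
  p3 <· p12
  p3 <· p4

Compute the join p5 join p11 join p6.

p5

Common upper bounds of {p5, p11, p6}: p1, p5.
The least among these is p5.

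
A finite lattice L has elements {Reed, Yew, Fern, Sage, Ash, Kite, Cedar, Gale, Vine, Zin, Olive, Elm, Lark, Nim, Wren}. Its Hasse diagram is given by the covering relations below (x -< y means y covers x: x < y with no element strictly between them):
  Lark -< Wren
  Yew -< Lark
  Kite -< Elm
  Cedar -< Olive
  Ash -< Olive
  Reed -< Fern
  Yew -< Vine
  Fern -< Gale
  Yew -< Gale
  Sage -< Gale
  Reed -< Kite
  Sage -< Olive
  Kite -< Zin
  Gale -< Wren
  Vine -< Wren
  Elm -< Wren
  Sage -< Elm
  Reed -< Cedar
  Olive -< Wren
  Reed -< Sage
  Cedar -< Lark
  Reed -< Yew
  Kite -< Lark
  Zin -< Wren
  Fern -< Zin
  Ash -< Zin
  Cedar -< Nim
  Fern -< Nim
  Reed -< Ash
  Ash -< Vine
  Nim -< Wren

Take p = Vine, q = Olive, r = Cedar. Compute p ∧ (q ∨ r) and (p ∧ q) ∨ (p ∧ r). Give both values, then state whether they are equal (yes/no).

Ash; Ash; yes

q ∨ r = Olive, so p ∧ (q ∨ r) = Vine ∧ Olive = Ash.
p ∧ q = Ash and p ∧ r = Reed, so (p ∧ q) ∨ (p ∧ r) = Ash ∨ Reed = Ash.
Equal: yes.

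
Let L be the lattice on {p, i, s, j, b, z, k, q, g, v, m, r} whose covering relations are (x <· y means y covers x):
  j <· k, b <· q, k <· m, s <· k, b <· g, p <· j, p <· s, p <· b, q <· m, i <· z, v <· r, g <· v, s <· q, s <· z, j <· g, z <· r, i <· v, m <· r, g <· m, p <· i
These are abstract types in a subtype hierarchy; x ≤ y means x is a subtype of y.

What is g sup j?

Common upper bounds of {g, j}: g, m, r, v.
The least among these is g.

g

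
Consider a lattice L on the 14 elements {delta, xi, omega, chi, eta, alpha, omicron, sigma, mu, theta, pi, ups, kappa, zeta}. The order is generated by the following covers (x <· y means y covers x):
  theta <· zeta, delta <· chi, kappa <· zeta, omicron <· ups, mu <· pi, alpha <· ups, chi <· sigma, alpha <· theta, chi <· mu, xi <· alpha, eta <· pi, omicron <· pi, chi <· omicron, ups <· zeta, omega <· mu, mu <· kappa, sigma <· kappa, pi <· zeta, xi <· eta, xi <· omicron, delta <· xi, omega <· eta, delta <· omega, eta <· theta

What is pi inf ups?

Common lower bounds of {pi, ups}: chi, delta, omicron, xi.
The greatest among these is omicron.

omicron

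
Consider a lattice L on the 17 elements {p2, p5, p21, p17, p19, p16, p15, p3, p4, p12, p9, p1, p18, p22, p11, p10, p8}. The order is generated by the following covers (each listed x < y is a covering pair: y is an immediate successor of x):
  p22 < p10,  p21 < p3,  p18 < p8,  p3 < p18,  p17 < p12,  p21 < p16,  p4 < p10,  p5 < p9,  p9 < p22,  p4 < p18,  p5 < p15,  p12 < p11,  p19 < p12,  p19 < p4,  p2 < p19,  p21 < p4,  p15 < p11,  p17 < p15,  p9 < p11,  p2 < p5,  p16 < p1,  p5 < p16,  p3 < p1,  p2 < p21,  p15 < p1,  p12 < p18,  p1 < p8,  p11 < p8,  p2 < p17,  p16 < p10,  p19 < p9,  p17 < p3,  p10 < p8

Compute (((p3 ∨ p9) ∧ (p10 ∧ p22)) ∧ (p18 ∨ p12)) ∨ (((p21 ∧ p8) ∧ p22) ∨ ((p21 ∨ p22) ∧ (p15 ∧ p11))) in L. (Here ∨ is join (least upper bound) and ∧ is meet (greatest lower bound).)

p9

p3 ∨ p9 = p8
p10 ∧ p22 = p22
p8 ∧ p22 = p22
p18 ∨ p12 = p18
p22 ∧ p18 = p19
p21 ∧ p8 = p21
p21 ∧ p22 = p2
p21 ∨ p22 = p10
p15 ∧ p11 = p15
p10 ∧ p15 = p5
p2 ∨ p5 = p5
p19 ∨ p5 = p9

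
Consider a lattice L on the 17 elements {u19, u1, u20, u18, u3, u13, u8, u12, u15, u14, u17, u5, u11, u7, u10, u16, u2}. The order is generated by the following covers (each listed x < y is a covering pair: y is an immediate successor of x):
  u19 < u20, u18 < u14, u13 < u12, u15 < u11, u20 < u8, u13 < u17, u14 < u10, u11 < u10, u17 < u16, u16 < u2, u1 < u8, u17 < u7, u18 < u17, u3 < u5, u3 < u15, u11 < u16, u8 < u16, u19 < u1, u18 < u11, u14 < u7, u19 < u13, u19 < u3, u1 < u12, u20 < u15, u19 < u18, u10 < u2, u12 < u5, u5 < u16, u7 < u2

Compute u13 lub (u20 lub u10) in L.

u2

u20 ∨ u10 = u10
u13 ∨ u10 = u2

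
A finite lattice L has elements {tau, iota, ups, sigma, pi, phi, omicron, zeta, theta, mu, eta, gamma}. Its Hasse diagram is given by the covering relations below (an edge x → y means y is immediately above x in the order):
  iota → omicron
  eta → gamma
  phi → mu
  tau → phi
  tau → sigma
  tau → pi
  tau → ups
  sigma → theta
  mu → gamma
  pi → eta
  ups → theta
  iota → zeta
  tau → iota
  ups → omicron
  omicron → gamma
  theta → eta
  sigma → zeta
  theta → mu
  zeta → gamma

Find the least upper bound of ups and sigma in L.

Common upper bounds of {ups, sigma}: eta, gamma, mu, theta.
The least among these is theta.

theta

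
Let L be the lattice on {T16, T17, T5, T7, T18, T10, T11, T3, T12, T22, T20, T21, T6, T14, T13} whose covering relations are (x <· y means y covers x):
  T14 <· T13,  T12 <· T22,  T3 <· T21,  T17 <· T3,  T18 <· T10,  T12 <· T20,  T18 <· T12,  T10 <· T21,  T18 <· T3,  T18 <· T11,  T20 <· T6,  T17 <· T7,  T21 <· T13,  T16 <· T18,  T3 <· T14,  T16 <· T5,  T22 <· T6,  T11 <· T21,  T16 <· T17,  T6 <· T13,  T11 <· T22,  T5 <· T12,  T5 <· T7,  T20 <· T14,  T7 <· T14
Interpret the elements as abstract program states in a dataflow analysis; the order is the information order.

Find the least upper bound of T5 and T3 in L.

T14

Common upper bounds of {T5, T3}: T13, T14.
The least among these is T14.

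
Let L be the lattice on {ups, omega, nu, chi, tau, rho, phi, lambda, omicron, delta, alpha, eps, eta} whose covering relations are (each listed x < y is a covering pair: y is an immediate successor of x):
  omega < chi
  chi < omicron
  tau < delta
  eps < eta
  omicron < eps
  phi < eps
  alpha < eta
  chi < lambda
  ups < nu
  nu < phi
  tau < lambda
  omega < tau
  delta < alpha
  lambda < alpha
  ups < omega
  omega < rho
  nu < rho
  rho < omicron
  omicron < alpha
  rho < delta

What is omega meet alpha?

Common lower bounds of {omega, alpha}: omega, ups.
The greatest among these is omega.

omega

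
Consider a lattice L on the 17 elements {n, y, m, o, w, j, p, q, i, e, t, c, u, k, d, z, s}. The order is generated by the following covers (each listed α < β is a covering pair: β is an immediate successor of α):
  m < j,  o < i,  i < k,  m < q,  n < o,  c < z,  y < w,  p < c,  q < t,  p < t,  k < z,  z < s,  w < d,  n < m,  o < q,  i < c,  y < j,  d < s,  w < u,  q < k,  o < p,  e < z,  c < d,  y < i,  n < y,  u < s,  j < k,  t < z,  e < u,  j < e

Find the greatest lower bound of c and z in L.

c

Common lower bounds of {c, z}: c, i, n, o, p, y.
The greatest among these is c.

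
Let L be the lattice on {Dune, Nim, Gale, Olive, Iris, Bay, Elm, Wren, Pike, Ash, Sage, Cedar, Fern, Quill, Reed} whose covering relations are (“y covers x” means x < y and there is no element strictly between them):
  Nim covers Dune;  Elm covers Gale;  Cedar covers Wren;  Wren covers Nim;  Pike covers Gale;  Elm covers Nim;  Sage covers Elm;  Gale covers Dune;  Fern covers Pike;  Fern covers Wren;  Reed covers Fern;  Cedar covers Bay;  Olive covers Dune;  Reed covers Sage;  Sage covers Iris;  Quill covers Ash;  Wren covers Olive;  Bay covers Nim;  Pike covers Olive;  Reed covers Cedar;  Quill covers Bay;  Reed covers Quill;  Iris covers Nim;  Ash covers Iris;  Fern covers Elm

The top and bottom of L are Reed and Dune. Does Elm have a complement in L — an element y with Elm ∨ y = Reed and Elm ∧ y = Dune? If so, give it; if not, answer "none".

For every candidate y, either Elm ∨ y ≠ Reed or Elm ∧ y ≠ Dune; no complement exists.

none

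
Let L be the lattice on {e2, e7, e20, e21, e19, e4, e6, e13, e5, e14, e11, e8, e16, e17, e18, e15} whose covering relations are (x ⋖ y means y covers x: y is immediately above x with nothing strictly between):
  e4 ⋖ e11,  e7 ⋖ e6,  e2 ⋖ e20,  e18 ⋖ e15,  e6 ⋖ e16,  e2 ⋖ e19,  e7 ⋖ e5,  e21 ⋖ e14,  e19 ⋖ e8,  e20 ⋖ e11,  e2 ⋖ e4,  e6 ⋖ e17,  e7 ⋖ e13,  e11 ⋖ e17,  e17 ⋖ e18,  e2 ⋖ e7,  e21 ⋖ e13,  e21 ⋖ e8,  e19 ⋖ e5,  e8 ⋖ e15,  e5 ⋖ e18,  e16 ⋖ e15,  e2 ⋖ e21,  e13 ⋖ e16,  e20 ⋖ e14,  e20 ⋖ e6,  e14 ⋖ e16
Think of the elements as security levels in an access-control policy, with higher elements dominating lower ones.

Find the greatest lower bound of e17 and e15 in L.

Common lower bounds of {e17, e15}: e11, e17, e2, e20, e4, e6, e7.
The greatest among these is e17.

e17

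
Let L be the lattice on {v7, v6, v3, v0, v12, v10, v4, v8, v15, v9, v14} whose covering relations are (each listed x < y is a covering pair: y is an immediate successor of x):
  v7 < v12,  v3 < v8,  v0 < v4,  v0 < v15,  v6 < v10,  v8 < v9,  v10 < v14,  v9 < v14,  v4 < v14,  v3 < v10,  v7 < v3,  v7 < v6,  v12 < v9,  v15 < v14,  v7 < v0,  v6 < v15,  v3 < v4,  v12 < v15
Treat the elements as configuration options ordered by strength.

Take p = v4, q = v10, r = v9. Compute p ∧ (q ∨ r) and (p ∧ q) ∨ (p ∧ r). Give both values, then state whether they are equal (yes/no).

v4; v3; no

q ∨ r = v14, so p ∧ (q ∨ r) = v4 ∧ v14 = v4.
p ∧ q = v3 and p ∧ r = v3, so (p ∧ q) ∨ (p ∧ r) = v3 ∨ v3 = v3.
Equal: no.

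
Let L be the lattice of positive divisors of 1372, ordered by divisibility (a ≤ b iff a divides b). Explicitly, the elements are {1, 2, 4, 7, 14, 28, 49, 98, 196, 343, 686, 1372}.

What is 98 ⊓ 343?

In the divisibility order, the meet is the greatest common divisor: gcd(98, 343) = 49.

49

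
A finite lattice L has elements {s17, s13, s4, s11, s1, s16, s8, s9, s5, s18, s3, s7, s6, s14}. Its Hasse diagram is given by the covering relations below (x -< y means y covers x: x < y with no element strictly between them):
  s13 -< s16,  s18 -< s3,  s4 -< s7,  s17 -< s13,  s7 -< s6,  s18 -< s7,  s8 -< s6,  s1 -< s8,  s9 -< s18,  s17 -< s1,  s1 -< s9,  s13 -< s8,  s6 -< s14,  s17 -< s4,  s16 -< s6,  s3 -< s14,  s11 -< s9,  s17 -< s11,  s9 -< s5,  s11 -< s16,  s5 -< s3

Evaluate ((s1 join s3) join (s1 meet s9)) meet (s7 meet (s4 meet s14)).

s1 ∨ s3 = s3
s1 ∧ s9 = s1
s3 ∨ s1 = s3
s4 ∧ s14 = s4
s7 ∧ s4 = s4
s3 ∧ s4 = s17

s17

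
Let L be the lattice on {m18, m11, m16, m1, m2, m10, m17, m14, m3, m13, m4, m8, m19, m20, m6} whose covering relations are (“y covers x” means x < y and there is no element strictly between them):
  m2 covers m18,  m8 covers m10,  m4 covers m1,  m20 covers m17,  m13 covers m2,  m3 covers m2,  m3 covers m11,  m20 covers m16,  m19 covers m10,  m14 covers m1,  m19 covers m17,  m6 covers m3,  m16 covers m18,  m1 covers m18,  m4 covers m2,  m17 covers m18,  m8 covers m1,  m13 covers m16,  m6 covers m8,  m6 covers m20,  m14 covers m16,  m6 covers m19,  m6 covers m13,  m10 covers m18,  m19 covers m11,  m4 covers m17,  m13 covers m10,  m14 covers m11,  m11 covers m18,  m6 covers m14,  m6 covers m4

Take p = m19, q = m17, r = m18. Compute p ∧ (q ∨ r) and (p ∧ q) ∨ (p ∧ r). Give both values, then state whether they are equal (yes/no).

m17; m17; yes

q ∨ r = m17, so p ∧ (q ∨ r) = m19 ∧ m17 = m17.
p ∧ q = m17 and p ∧ r = m18, so (p ∧ q) ∨ (p ∧ r) = m17 ∨ m18 = m17.
Equal: yes.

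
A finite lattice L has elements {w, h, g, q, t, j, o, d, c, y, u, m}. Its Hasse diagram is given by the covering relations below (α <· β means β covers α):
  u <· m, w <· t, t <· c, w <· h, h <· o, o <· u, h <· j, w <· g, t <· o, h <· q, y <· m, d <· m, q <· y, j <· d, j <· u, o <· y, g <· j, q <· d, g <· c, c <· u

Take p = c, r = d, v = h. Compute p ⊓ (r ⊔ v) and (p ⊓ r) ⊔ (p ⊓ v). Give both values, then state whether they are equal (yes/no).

r ⊔ v = d, so p ⊓ (r ⊔ v) = c ⊓ d = g.
p ⊓ r = g and p ⊓ v = w, so (p ⊓ r) ⊔ (p ⊓ v) = g ⊔ w = g.
Equal: yes.

g; g; yes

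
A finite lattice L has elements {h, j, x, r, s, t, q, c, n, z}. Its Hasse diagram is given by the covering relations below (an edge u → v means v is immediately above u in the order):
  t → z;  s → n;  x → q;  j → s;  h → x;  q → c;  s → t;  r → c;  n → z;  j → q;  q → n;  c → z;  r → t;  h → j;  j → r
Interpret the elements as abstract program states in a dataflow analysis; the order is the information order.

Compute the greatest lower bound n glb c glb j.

Common lower bounds of {n, c, j}: h, j.
The greatest among these is j.

j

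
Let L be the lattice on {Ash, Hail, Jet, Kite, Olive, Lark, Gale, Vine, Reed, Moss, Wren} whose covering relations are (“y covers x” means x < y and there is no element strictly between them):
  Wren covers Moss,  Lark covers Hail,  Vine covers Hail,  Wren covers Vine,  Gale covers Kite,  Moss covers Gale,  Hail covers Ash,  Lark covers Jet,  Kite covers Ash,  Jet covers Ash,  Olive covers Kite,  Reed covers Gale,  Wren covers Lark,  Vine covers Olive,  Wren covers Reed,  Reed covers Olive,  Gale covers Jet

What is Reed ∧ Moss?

Gale

Common lower bounds of {Reed, Moss}: Ash, Gale, Jet, Kite.
The greatest among these is Gale.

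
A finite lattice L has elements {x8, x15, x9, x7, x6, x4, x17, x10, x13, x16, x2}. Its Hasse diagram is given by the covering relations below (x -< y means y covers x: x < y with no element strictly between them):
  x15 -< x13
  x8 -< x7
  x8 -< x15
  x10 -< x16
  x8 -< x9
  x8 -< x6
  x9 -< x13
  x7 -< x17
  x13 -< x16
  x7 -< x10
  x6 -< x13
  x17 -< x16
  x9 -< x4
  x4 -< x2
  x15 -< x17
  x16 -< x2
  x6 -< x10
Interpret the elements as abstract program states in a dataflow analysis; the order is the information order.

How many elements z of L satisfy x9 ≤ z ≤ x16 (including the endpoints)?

3

The interval [x9, x16] = {x13, x16, x9}, which has 3 elements.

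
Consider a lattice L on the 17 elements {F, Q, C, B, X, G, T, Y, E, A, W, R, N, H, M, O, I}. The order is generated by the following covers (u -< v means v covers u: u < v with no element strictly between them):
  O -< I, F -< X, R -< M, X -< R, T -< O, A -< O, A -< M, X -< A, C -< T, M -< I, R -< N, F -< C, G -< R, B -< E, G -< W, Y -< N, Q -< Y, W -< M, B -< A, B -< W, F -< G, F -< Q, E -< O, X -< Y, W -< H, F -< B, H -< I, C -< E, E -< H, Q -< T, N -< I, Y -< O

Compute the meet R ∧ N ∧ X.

X

Common lower bounds of {R, N, X}: F, X.
The greatest among these is X.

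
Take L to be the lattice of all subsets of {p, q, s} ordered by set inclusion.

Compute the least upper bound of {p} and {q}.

Under ⊆, join is union: {p} ∪ {q} = {p,q}.

{p,q}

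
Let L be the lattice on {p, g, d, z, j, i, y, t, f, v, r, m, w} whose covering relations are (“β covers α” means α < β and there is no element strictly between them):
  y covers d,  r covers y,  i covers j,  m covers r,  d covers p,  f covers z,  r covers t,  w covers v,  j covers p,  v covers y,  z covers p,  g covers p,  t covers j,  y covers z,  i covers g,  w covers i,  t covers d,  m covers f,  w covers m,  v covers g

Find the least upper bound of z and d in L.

y

Common upper bounds of {z, d}: m, r, v, w, y.
The least among these is y.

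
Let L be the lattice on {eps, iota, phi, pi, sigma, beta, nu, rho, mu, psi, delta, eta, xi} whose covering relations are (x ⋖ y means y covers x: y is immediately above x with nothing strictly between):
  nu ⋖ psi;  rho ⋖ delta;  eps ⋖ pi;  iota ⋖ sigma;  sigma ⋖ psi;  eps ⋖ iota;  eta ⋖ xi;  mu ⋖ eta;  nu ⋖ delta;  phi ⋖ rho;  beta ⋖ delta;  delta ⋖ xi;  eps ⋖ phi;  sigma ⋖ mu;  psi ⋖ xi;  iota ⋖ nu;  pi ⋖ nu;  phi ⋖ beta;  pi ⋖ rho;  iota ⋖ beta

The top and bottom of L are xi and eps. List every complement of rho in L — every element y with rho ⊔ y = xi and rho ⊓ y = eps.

eta, mu, sigma

Need y with rho ∨ y = xi and rho ∧ y = eps.
Checking each element gives: eta, mu, sigma.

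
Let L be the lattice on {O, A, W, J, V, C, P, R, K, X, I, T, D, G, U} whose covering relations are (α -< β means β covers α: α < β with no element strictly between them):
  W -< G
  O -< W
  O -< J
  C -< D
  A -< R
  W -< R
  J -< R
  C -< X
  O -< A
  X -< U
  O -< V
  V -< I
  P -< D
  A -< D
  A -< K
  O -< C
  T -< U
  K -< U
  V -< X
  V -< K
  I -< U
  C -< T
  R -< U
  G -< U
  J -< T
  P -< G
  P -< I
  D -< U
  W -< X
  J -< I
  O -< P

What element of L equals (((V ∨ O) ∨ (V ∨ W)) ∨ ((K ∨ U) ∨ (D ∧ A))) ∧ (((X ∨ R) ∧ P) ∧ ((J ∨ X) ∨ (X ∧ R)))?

V ∨ O = V
V ∨ W = X
V ∨ X = X
K ∨ U = U
D ∧ A = A
U ∨ A = U
X ∨ U = U
X ∨ R = U
U ∧ P = P
J ∨ X = U
X ∧ R = W
U ∨ W = U
P ∧ U = P
U ∧ P = P

P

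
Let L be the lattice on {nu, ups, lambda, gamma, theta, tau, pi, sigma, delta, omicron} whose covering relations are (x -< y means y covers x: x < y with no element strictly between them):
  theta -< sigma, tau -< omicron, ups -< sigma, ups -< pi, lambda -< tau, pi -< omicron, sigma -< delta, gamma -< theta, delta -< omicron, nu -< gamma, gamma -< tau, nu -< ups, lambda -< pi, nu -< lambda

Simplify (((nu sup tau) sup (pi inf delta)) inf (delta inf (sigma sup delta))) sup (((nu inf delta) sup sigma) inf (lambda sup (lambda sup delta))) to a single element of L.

delta

nu ∨ tau = tau
pi ∧ delta = ups
tau ∨ ups = omicron
sigma ∨ delta = delta
delta ∧ delta = delta
omicron ∧ delta = delta
nu ∧ delta = nu
nu ∨ sigma = sigma
lambda ∨ delta = omicron
lambda ∨ omicron = omicron
sigma ∧ omicron = sigma
delta ∨ sigma = delta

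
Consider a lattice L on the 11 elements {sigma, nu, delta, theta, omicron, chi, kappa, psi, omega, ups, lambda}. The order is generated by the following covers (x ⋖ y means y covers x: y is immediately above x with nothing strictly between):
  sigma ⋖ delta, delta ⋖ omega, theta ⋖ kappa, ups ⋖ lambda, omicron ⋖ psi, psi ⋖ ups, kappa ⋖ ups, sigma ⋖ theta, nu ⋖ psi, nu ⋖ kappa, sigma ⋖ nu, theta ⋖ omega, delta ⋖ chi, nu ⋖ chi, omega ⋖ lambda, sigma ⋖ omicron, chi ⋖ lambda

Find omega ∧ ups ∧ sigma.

Common lower bounds of {omega, ups, sigma}: sigma.
The greatest among these is sigma.

sigma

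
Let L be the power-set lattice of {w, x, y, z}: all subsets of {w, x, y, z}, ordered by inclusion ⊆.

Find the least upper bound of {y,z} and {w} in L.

Under ⊆, join is union: {y,z} ∪ {w} = {w,y,z}.

{w,y,z}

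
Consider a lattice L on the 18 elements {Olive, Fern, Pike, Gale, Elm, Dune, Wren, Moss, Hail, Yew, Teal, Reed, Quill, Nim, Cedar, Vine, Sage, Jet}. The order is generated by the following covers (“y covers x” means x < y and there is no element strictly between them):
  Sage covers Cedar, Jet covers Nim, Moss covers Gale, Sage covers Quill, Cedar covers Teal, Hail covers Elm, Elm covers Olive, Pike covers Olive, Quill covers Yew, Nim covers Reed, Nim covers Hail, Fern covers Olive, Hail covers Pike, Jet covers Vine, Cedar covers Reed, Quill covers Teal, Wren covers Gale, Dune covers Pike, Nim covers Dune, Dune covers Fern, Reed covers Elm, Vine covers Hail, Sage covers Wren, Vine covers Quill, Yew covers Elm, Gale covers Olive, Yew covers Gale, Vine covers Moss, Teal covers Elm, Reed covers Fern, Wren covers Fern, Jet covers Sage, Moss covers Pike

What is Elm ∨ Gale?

Yew

Common upper bounds of {Elm, Gale}: Jet, Quill, Sage, Vine, Yew.
The least among these is Yew.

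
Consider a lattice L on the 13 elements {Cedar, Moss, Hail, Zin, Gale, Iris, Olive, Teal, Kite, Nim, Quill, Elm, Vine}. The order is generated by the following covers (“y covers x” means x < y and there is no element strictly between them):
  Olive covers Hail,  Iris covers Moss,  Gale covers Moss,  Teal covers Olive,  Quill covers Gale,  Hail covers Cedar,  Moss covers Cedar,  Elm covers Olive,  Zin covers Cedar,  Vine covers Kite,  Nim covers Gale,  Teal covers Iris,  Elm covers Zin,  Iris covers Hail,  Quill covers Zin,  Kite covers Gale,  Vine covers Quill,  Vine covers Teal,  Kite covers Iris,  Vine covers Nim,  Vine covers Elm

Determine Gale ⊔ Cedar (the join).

Gale

Common upper bounds of {Gale, Cedar}: Gale, Kite, Nim, Quill, Vine.
The least among these is Gale.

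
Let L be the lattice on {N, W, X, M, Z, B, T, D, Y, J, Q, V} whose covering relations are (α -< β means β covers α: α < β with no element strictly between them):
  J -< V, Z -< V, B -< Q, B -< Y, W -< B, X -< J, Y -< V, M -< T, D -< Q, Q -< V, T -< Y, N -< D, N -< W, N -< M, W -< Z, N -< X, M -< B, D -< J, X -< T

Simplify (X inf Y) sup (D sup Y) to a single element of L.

V

X ∧ Y = X
D ∨ Y = V
X ∨ V = V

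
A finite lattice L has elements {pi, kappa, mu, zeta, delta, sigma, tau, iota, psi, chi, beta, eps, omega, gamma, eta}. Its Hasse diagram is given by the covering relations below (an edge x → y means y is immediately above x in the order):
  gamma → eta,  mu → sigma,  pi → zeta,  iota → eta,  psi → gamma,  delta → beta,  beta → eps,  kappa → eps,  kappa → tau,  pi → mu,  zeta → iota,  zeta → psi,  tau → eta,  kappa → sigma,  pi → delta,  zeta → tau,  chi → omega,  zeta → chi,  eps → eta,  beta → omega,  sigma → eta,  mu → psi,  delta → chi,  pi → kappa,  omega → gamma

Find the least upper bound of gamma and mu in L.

Common upper bounds of {gamma, mu}: eta, gamma.
The least among these is gamma.

gamma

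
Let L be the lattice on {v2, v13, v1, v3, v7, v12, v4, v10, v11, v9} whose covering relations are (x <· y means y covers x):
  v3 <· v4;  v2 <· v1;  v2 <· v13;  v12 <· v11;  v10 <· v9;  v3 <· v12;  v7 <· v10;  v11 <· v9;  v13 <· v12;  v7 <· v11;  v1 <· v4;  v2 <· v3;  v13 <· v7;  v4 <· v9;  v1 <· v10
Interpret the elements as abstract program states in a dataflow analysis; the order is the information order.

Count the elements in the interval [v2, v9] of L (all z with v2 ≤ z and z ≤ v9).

10

The interval [v2, v9] = {v1, v10, v11, v12, v13, v2, v3, v4, v7, v9}, which has 10 elements.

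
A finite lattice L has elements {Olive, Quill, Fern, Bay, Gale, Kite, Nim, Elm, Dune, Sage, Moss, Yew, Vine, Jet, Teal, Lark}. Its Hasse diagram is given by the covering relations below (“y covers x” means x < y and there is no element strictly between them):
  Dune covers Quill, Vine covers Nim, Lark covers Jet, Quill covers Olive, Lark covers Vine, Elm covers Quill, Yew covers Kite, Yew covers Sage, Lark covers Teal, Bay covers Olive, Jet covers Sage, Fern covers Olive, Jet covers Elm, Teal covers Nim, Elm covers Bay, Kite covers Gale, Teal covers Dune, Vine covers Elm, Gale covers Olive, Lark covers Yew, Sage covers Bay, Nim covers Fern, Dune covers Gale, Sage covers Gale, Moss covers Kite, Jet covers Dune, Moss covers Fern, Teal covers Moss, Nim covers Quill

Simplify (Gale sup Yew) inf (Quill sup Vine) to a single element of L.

Bay

Gale ∨ Yew = Yew
Quill ∨ Vine = Vine
Yew ∧ Vine = Bay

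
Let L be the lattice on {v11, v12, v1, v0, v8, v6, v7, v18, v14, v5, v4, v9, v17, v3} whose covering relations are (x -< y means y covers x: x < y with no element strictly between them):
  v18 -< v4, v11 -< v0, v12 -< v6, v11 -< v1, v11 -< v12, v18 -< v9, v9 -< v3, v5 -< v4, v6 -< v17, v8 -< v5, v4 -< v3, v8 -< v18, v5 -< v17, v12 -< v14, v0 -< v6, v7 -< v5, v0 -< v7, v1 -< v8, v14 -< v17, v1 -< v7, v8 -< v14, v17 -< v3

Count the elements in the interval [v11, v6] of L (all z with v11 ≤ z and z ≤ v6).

4

The interval [v11, v6] = {v0, v11, v12, v6}, which has 4 elements.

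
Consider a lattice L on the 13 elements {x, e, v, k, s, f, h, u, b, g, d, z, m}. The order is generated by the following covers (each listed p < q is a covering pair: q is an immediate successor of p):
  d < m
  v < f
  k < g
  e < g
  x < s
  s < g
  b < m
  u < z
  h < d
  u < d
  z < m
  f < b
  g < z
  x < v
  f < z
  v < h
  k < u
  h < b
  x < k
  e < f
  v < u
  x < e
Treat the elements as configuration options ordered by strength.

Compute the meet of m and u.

u

Common lower bounds of {m, u}: k, u, v, x.
The greatest among these is u.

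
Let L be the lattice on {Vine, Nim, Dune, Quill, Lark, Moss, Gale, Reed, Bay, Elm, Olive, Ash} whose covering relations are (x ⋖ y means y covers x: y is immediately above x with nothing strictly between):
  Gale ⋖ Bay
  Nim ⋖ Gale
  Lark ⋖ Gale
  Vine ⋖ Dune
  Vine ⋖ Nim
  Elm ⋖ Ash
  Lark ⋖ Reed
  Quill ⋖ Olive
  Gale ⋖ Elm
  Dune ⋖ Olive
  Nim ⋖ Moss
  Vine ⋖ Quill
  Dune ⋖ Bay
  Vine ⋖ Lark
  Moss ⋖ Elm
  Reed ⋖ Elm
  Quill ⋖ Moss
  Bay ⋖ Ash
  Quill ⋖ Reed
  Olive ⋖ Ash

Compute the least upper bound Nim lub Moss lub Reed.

Elm

Common upper bounds of {Nim, Moss, Reed}: Ash, Elm.
The least among these is Elm.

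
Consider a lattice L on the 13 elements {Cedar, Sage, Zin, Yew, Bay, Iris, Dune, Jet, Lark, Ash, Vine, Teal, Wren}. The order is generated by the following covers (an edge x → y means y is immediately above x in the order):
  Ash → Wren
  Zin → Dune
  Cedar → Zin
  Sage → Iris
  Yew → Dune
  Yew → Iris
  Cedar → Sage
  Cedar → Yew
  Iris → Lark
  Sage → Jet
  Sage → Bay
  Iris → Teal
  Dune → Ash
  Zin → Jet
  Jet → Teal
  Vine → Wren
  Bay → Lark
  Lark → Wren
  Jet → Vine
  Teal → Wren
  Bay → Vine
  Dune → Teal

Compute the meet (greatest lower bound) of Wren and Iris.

Common lower bounds of {Wren, Iris}: Cedar, Iris, Sage, Yew.
The greatest among these is Iris.

Iris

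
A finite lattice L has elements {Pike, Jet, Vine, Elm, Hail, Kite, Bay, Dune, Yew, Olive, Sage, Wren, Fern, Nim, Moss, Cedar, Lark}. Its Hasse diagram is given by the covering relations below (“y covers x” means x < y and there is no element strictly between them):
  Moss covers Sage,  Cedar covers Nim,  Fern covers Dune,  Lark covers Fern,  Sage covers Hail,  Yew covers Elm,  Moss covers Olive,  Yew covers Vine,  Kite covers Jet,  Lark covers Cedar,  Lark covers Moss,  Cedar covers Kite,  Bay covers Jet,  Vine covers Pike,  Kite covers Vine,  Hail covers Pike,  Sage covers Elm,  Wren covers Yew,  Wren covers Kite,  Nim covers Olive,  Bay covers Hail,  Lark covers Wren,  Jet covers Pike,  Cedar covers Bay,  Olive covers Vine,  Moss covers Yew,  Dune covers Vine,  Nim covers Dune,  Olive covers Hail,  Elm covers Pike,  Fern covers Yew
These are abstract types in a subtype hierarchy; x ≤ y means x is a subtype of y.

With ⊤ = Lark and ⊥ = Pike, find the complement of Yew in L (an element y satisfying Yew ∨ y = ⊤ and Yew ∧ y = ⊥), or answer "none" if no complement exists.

Need y with Yew ∨ y = Lark and Yew ∧ y = Pike.
Checking each element gives: Bay.

Bay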